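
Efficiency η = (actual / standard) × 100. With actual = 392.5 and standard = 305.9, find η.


Efficiency = (actual / standard) × 100
= (392.5 / 305.9) × 100
= 128.3%


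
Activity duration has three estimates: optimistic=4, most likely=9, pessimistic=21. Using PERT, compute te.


te = (o + 4m + p) / 6
= (4 + 4×9 + 21) / 6
= (4 + 36 + 21) / 6
= 61 / 6
= 10.17


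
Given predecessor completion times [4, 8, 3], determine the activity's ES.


ES = max of all predecessor completion times
Predecessors: [4, 8, 3]
ES = max(4, 8, 3)
= 8


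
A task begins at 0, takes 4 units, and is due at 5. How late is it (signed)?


Completion = 0 + 4 = 4
Lateness = C - d = 4 - 5
= -1


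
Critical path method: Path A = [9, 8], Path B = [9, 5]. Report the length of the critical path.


Path A: 9 + 8 = 17
Path B: 9 + 5 = 14
Critical path = longest = max(17, 14)
= 17 (Path A)


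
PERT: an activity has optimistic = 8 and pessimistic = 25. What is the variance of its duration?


σ² = ((p - o) / 6)² = (p - o)² / 36
= (25 - 8)² / 36
= 17² / 36
= 289 / 36
= 8.0278


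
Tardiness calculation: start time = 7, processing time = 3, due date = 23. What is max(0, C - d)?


Completion = start + processing = 7 + 3 = 10
Tardiness = max(0, C - d) = max(0, 10 - 23)
= max(0, -13)
= 0


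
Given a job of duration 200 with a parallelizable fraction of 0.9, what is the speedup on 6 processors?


Amdahl's law: T_p = T × ((1-p) + p/N)
= 200 × ((1-0.9) + 0.9/6)
= 200 × (0.10 + 0.1500)
= 200 × 0.2500
= 50.00
Speedup = 200/50.00
= 4.00×


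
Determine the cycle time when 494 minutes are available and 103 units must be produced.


Cycle time = available time / demand
= 494 / 103
= 4.80 min/unit


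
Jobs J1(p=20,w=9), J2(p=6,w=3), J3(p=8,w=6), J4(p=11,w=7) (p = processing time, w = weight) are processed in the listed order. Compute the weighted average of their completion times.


Completion times:
  J1: C=20, w×C=9×20=180
  J2: C=26, w×C=3×26=78
  J3: C=34, w×C=6×34=204
  J4: C=45, w×C=7×45=315
Sum w×C = 777
Sum w = 25
Weighted avg = 777/25
= 31.08


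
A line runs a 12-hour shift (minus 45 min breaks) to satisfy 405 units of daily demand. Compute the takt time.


Available = 12×60 - 45 = 675 min
Takt time = 675 / 405
= 1.67 min/unit


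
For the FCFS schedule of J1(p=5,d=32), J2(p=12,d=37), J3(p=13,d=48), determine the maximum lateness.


Lateness per job (L = C - d):
  J1: C=5, d=32, L=-27
  J2: C=17, d=37, L=-20
  J3: C=30, d=48, L=-18
Lmax = max(-27, -20, -18)
= -18


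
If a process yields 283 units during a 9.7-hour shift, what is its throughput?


Throughput = units / time
= 283 / 9.7
= 29.2 units/hour


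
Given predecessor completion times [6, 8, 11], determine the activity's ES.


ES = max of all predecessor completion times
Predecessors: [6, 8, 11]
ES = max(6, 8, 11)
= 11


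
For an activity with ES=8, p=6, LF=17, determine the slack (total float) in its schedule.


EF = ES + duration = 8 + 6 = 14
LS = LF - duration = 17 - 6 = 11
Total Float = LF - EF = 17 - 14
(or LS - ES = 11 - 8)
= 3


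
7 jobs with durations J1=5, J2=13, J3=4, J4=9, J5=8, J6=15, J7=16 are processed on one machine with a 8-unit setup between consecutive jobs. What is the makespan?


Makespan = Σ processing + (n-1) × setup
= (5 + 13 + 4 + 9 + 8 + 15 + 16) + (7-1)×8
= 70 + 48
= 118 time units


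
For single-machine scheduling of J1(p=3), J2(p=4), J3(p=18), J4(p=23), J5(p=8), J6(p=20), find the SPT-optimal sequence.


SPT: sort by shortest processing time
  J1: p=3
  J2: p=4
  J5: p=8
  J3: p=18
  J6: p=20
  J4: p=23
Order: J1 → J2 → J5 → J3 → J6 → J4


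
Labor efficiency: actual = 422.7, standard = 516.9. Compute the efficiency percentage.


Efficiency = (actual / standard) × 100
= (422.7 / 516.9) × 100
= 81.8%


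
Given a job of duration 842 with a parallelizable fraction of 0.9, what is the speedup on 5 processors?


Amdahl's law: T_p = T × ((1-p) + p/N)
= 842 × ((1-0.9) + 0.9/5)
= 842 × (0.10 + 0.1800)
= 842 × 0.2800
= 235.76
Speedup = 842/235.76
= 3.57×


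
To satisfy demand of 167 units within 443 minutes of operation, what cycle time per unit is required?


Cycle time = available time / demand
= 443 / 167
= 2.65 min/unit


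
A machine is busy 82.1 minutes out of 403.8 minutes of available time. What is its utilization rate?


Utilization = busy / total × 100
= 82.1 / 403.8 × 100
= 20.3%


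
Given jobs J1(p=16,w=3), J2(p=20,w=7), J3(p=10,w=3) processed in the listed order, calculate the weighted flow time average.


Completion times:
  J1: C=16, w×C=3×16=48
  J2: C=36, w×C=7×36=252
  J3: C=46, w×C=3×46=138
Sum w×C = 438
Sum w = 13
Weighted avg = 438/13
= 33.69


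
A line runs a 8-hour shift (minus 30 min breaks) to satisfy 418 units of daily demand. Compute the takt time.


Available = 8×60 - 30 = 450 min
Takt time = 450 / 418
= 1.08 min/unit


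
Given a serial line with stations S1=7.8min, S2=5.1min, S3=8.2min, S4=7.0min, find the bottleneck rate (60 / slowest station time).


Bottleneck = longest station time
Station times: [7.8, 5.1, 8.2, 7.0]
Max = 8.2 min
Rate = 60 / 8.2
= 7.32 units/hour (bottleneck: 8.2min)


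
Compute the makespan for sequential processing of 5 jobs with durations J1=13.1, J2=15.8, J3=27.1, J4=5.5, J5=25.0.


Sequential makespan: sum all processing times
= 13.1 + 15.8 + 27.1 + 5.5 + 25.0
= 86.5 time units


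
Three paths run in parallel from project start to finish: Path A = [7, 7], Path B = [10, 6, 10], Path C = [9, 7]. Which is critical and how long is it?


Path A: 7 + 7 = 14
Path B: 10 + 6 + 10 = 26
Path C: 9 + 7 = 16
Critical path = longest = max(14, 26, 16)
= 26 (Path B)


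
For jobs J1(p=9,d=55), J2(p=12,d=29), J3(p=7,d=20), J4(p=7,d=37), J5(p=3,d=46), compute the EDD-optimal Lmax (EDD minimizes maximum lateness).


EDD order: J3 → J2 → J4 → J5 → J1
Completion and lateness:
  J3: C=7, d=20, L=7-20=-13
  J2: C=19, d=29, L=19-29=-10
  J4: C=26, d=37, L=26-37=-11
  J5: C=29, d=46, L=29-46=-17
  J1: C=38, d=55, L=38-55=-17
Lmax = max(-13, -10, -11, -17, -17)
= -10


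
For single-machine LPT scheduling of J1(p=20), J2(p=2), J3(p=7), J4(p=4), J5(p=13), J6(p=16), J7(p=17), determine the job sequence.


LPT: sort by longest processing time first
  J1: p=20
  J7: p=17
  J6: p=16
  J5: p=13
  J3: p=7
  J4: p=4
  J2: p=2
Order: J1 → J7 → J6 → J5 → J3 → J4 → J2


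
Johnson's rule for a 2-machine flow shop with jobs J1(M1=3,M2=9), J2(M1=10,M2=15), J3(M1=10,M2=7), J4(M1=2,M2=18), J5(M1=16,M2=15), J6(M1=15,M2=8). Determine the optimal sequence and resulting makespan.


Johnson's rule:
Group 1 (M1≤M2, sort by M1): ['J4', 'J1', 'J2']
Group 2 (M1>M2, sort desc M2): ['J5', 'J6', 'J3']
Sequence: J4 → J1 → J2 → J5 → J6 → J3
Makespan calculation:
  J4: M1 done=2, M2 done=20
  J1: M1 done=5, M2 done=29
  J2: M1 done=15, M2 done=44
  J5: M1 done=31, M2 done=59
  J6: M1 done=46, M2 done=67
  J3: M1 done=56, M2 done=74
= Sequence: J4 → J1 → J2 → J5 → J6 → J3, Makespan: 74


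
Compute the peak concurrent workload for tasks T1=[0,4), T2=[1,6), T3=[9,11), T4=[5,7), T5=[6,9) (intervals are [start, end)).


Check each time point for overlaps:
  t=1: 2 tasks active (T1, T2)
Max concurrent = 2


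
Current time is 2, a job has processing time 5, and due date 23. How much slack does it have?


Slack = due - current_time - processing
= 23 - 2 - 5
= 16


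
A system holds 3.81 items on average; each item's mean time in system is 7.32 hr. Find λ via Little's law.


Little's law: L = λW → λ = L / W
= 3.81 / 7.32
= 0.52 per hour


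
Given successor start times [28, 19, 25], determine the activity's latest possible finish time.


LF = min of all successor start times
Successors start at: [28, 19, 25]
LF = min(28, 19, 25)
= 19


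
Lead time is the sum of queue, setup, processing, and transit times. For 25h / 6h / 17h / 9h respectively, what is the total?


Lead time = queue + setup + processing + transit
= 25 + 6 + 17 + 9
= 57 hours


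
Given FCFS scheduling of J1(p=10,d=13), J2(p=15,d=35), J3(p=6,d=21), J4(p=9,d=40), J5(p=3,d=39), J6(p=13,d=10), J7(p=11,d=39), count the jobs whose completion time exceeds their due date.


Completion vs due date:
  J1: C=10, d=13 → on time
  J2: C=25, d=35 → on time
  J3: C=31, d=21 → TARDY
  J4: C=40, d=40 → on time
  J5: C=43, d=39 → TARDY
  J6: C=56, d=10 → TARDY
  J7: C=67, d=39 → TARDY
Tardy jobs: J3, J5, J6, J7
Count = 4


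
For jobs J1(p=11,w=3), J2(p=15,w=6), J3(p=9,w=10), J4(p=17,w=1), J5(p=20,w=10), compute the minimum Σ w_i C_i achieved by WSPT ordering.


WSPT order (by p/w): J3 → J5 → J2 → J1 → J4
  J3: C=9, w·C=10×9=90
  J5: C=29, w·C=10×29=290
  J2: C=44, w·C=6×44=264
  J1: C=55, w·C=3×55=165
  J4: C=72, w·C=1×72=72
Σ w·C = 881
= 881


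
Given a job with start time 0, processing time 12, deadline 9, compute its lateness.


Completion = 0 + 12 = 12
Lateness = C - d = 12 - 9
= 3


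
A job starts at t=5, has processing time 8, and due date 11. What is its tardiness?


Completion = start + processing = 5 + 8 = 13
Tardiness = max(0, C - d) = max(0, 13 - 11)
= max(0, 2)
= 2


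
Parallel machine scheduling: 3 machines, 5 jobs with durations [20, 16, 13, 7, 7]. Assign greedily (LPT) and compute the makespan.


Jobs (LPT sorted): [20, 16, 13, 7, 7]
Machines: 3
  J=20 → Machine 1 (load: 0+20=20)
  J=16 → Machine 2 (load: 0+16=16)
  J=13 → Machine 3 (load: 0+13=13)
  J=7 → Machine 3 (load: 13+7=20)
  J=7 → Machine 2 (load: 16+7=23)
Machine loads: [20, 23, 20]
Makespan = max = 23 time units


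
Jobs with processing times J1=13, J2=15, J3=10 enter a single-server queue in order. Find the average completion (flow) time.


Completion times:
  J1: completes at 13
  J2: completes at 28
  J3: completes at 38
Sum = 79
Average = 79/3
= 26.33


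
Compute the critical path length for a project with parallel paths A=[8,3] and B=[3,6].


Path A: 8 + 3 = 11
Path B: 3 + 6 = 9
Critical path = longest = max(11, 9)
= 11 (Path A)


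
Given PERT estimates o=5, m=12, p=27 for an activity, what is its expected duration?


te = (o + 4m + p) / 6
= (5 + 4×12 + 27) / 6
= (5 + 48 + 27) / 6
= 80 / 6
= 13.33


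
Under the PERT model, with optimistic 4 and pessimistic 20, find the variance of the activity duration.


σ² = ((p - o) / 6)² = (p - o)² / 36
= (20 - 4)² / 36
= 16² / 36
= 256 / 36
= 7.1111


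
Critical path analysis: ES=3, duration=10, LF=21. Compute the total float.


EF = ES + duration = 3 + 10 = 13
LS = LF - duration = 21 - 10 = 11
Total Float = LF - EF = 21 - 13
(or LS - ES = 11 - 3)
= 8


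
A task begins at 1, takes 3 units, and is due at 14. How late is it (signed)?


Completion = 1 + 3 = 4
Lateness = C - d = 4 - 14
= -10


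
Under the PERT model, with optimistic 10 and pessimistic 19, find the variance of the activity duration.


σ² = ((p - o) / 6)² = (p - o)² / 36
= (19 - 10)² / 36
= 9² / 36
= 81 / 36
= 2.2500


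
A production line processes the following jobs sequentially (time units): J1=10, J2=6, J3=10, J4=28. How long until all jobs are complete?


Sequential makespan: sum all processing times
= 10 + 6 + 10 + 28
= 54 time units


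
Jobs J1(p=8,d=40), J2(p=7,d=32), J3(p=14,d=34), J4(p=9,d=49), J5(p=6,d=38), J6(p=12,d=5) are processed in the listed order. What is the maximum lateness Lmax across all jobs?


Lateness per job (L = C - d):
  J1: C=8, d=40, L=-32
  J2: C=15, d=32, L=-17
  J3: C=29, d=34, L=-5
  J4: C=38, d=49, L=-11
  J5: C=44, d=38, L=6
  J6: C=56, d=5, L=51
Lmax = max(-32, -17, -5, -11, 6, 51)
= 51


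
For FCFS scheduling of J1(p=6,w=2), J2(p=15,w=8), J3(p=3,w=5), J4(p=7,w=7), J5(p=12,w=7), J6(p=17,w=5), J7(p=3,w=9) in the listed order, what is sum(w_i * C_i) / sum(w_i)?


Completion times:
  J1: C=6, w×C=2×6=12
  J2: C=21, w×C=8×21=168
  J3: C=24, w×C=5×24=120
  J4: C=31, w×C=7×31=217
  J5: C=43, w×C=7×43=301
  J6: C=60, w×C=5×60=300
  J7: C=63, w×C=9×63=567
Sum w×C = 1685
Sum w = 43
Weighted avg = 1685/43
= 39.19


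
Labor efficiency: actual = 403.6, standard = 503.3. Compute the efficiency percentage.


Efficiency = (actual / standard) × 100
= (403.6 / 503.3) × 100
= 80.2%


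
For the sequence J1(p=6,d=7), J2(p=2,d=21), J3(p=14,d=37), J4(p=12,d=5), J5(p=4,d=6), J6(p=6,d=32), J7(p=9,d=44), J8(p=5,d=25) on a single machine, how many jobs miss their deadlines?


Completion vs due date:
  J1: C=6, d=7 → on time
  J2: C=8, d=21 → on time
  J3: C=22, d=37 → on time
  J4: C=34, d=5 → TARDY
  J5: C=38, d=6 → TARDY
  J6: C=44, d=32 → TARDY
  J7: C=53, d=44 → TARDY
  J8: C=58, d=25 → TARDY
Tardy jobs: J4, J5, J6, J7, J8
Count = 5


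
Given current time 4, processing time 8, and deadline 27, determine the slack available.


Slack = due - current_time - processing
= 27 - 4 - 8
= 15


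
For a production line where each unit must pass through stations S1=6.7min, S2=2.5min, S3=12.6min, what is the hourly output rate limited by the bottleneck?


Bottleneck = longest station time
Station times: [6.7, 2.5, 12.6]
Max = 12.6 min
Rate = 60 / 12.6
= 4.76 units/hour (bottleneck: 12.6min)


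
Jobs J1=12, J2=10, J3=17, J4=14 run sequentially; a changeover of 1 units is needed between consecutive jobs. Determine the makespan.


Makespan = Σ processing + (n-1) × setup
= (12 + 10 + 17 + 14) + (4-1)×1
= 53 + 3
= 56 time units


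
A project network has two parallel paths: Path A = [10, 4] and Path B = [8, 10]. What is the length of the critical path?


Path A: 10 + 4 = 14
Path B: 8 + 10 = 18
Critical path = longest = max(14, 18)
= 18 (Path B)


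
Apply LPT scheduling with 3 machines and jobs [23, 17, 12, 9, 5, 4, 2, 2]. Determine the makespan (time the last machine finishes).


Jobs (LPT sorted): [23, 17, 12, 9, 5, 4, 2, 2]
Machines: 3
  J=23 → Machine 1 (load: 0+23=23)
  J=17 → Machine 2 (load: 0+17=17)
  J=12 → Machine 3 (load: 0+12=12)
  J=9 → Machine 3 (load: 12+9=21)
  J=5 → Machine 2 (load: 17+5=22)
  J=4 → Machine 3 (load: 21+4=25)
  J=2 → Machine 2 (load: 22+2=24)
  J=2 → Machine 1 (load: 23+2=25)
Machine loads: [25, 24, 25]
Makespan = max = 25 time units


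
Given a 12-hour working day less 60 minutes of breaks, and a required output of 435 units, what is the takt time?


Available = 12×60 - 60 = 660 min
Takt time = 660 / 435
= 1.52 min/unit


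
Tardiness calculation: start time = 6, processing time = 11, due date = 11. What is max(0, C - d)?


Completion = start + processing = 6 + 11 = 17
Tardiness = max(0, C - d) = max(0, 17 - 11)
= max(0, 6)
= 6


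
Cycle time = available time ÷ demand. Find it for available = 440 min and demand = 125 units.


Cycle time = available time / demand
= 440 / 125
= 3.52 min/unit


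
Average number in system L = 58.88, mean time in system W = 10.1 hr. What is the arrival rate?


Little's law: L = λW → λ = L / W
= 58.88 / 10.1
= 5.83 per hour


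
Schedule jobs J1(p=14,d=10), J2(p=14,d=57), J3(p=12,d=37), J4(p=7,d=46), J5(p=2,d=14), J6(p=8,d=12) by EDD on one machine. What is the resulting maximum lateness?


EDD order: J1 → J6 → J5 → J3 → J4 → J2
Completion and lateness:
  J1: C=14, d=10, L=14-10=4
  J6: C=22, d=12, L=22-12=10
  J5: C=24, d=14, L=24-14=10
  J3: C=36, d=37, L=36-37=-1
  J4: C=43, d=46, L=43-46=-3
  J2: C=57, d=57, L=57-57=0
Lmax = max(4, 10, 10, -1, -3, 0)
= 10


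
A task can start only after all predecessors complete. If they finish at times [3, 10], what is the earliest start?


ES = max of all predecessor completion times
Predecessors: [3, 10]
ES = max(3, 10)
= 10


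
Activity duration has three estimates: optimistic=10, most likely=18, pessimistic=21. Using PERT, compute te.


te = (o + 4m + p) / 6
= (10 + 4×18 + 21) / 6
= (10 + 72 + 21) / 6
= 103 / 6
= 17.17


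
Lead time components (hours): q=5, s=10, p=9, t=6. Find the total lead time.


Lead time = queue + setup + processing + transit
= 5 + 10 + 9 + 6
= 30 hours


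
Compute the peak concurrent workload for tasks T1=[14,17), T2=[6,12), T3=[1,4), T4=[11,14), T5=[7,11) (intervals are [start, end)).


Check each time point for overlaps:
  t=7: 2 tasks active (T2, T5)
Max concurrent = 2


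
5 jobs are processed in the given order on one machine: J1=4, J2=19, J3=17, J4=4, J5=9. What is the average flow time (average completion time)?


Completion times:
  J1: completes at 4
  J2: completes at 23
  J3: completes at 40
  J4: completes at 44
  J5: completes at 53
Sum = 164
Average = 164/5
= 32.80


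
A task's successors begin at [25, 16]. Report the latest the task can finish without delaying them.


LF = min of all successor start times
Successors start at: [25, 16]
LF = min(25, 16)
= 16


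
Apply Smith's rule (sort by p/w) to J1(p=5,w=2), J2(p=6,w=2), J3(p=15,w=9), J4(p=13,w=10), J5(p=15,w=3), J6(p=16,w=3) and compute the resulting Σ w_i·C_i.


WSPT order (by p/w): J4 → J3 → J1 → J2 → J5 → J6
  J4: C=13, w·C=10×13=130
  J3: C=28, w·C=9×28=252
  J1: C=33, w·C=2×33=66
  J2: C=39, w·C=2×39=78
  J5: C=54, w·C=3×54=162
  J6: C=70, w·C=3×70=210
Σ w·C = 898
= 898


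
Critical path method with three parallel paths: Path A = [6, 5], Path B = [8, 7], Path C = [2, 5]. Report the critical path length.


Path A: 6 + 5 = 11
Path B: 8 + 7 = 15
Path C: 2 + 5 = 7
Critical path = longest = max(11, 15, 7)
= 15 (Path B)


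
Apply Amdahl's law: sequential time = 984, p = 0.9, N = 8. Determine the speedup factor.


Amdahl's law: T_p = T × ((1-p) + p/N)
= 984 × ((1-0.9) + 0.9/8)
= 984 × (0.10 + 0.1125)
= 984 × 0.2125
= 209.10
Speedup = 984/209.10
= 4.71×


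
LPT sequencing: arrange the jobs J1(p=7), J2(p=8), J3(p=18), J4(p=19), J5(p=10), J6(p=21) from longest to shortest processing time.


LPT: sort by longest processing time first
  J6: p=21
  J4: p=19
  J3: p=18
  J5: p=10
  J2: p=8
  J1: p=7
Order: J6 → J4 → J3 → J5 → J2 → J1


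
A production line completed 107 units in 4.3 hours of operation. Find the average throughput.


Throughput = units / time
= 107 / 4.3
= 24.9 units/hour


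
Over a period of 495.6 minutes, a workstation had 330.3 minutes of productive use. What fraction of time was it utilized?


Utilization = busy / total × 100
= 330.3 / 495.6 × 100
= 66.6%


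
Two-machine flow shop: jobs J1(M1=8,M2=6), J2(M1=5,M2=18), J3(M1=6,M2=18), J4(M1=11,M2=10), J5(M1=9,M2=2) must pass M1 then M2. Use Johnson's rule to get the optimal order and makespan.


Johnson's rule:
Group 1 (M1≤M2, sort by M1): ['J2', 'J3']
Group 2 (M1>M2, sort desc M2): ['J4', 'J1', 'J5']
Sequence: J2 → J3 → J4 → J1 → J5
Makespan calculation:
  J2: M1 done=5, M2 done=23
  J3: M1 done=11, M2 done=41
  J4: M1 done=22, M2 done=51
  J1: M1 done=30, M2 done=57
  J5: M1 done=39, M2 done=59
= Sequence: J2 → J3 → J4 → J1 → J5, Makespan: 59


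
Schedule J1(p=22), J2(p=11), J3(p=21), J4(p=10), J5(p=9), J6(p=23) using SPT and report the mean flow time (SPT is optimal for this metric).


SPT order: J5 → J4 → J2 → J3 → J1 → J6
Completion times:
  J5: C=9
  J4: C=19
  J2: C=30
  J3: C=51
  J1: C=73
  J6: C=96
Sum = 278, n = 6
Mean flow = 278/6
= 46.33


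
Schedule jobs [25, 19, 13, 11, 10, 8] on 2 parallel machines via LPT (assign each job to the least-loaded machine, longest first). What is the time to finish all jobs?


Jobs (LPT sorted): [25, 19, 13, 11, 10, 8]
Machines: 2
  J=25 → Machine 1 (load: 0+25=25)
  J=19 → Machine 2 (load: 0+19=19)
  J=13 → Machine 2 (load: 19+13=32)
  J=11 → Machine 1 (load: 25+11=36)
  J=10 → Machine 2 (load: 32+10=42)
  J=8 → Machine 1 (load: 36+8=44)
Machine loads: [44, 42]
Makespan = max = 44 time units


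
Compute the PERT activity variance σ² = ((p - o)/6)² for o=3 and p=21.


σ² = ((p - o) / 6)² = (p - o)² / 36
= (21 - 3)² / 36
= 18² / 36
= 324 / 36
= 9.0000


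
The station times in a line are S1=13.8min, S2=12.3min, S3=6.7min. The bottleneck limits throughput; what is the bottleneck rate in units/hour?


Bottleneck = longest station time
Station times: [13.8, 12.3, 6.7]
Max = 13.8 min
Rate = 60 / 13.8
= 4.35 units/hour (bottleneck: 13.8min)


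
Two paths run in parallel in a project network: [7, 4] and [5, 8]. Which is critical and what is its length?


Path A: 7 + 4 = 11
Path B: 5 + 8 = 13
Critical path = longest = max(11, 13)
= 13 (Path B)


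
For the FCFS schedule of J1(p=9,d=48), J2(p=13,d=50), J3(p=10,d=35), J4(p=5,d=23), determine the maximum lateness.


Lateness per job (L = C - d):
  J1: C=9, d=48, L=-39
  J2: C=22, d=50, L=-28
  J3: C=32, d=35, L=-3
  J4: C=37, d=23, L=14
Lmax = max(-39, -28, -3, 14)
= 14


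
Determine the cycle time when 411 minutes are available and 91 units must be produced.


Cycle time = available time / demand
= 411 / 91
= 4.52 min/unit


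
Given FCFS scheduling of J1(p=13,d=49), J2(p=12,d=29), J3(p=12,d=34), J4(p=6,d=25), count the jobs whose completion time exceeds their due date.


Completion vs due date:
  J1: C=13, d=49 → on time
  J2: C=25, d=29 → on time
  J3: C=37, d=34 → TARDY
  J4: C=43, d=25 → TARDY
Tardy jobs: J3, J4
Count = 2


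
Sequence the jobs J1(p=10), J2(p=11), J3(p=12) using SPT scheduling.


SPT: sort by shortest processing time
  J1: p=10
  J2: p=11
  J3: p=12
Order: J1 → J2 → J3


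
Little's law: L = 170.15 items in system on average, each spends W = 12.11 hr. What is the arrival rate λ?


Little's law: L = λW → λ = L / W
= 170.15 / 12.11
= 14.05 per hour


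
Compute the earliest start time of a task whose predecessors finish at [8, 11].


ES = max of all predecessor completion times
Predecessors: [8, 11]
ES = max(8, 11)
= 11


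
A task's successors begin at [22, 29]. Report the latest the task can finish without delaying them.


LF = min of all successor start times
Successors start at: [22, 29]
LF = min(22, 29)
= 22


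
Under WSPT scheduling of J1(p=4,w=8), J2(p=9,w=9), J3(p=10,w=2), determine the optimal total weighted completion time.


WSPT order (by p/w): J1 → J2 → J3
  J1: C=4, w·C=8×4=32
  J2: C=13, w·C=9×13=117
  J3: C=23, w·C=2×23=46
Σ w·C = 195
= 195


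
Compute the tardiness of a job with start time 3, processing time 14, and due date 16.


Completion = start + processing = 3 + 14 = 17
Tardiness = max(0, C - d) = max(0, 17 - 16)
= max(0, 1)
= 1


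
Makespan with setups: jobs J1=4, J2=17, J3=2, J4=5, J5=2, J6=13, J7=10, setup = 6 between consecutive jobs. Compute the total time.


Makespan = Σ processing + (n-1) × setup
= (4 + 17 + 2 + 5 + 2 + 13 + 10) + (7-1)×6
= 53 + 36
= 89 time units


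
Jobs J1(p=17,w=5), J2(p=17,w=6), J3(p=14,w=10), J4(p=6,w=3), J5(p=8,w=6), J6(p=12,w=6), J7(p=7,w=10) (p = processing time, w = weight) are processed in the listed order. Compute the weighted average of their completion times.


Completion times:
  J1: C=17, w×C=5×17=85
  J2: C=34, w×C=6×34=204
  J3: C=48, w×C=10×48=480
  J4: C=54, w×C=3×54=162
  J5: C=62, w×C=6×62=372
  J6: C=74, w×C=6×74=444
  J7: C=81, w×C=10×81=810
Sum w×C = 2557
Sum w = 46
Weighted avg = 2557/46
= 55.59


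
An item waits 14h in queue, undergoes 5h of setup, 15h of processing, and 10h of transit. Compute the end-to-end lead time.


Lead time = queue + setup + processing + transit
= 14 + 5 + 15 + 10
= 44 hours


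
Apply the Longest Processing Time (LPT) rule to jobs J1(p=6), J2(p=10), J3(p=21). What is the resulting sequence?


LPT: sort by longest processing time first
  J3: p=21
  J2: p=10
  J1: p=6
Order: J3 → J2 → J1


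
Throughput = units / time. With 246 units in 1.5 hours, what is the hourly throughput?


Throughput = units / time
= 246 / 1.5
= 164.0 units/hour


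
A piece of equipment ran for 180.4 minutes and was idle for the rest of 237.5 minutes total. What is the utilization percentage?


Utilization = busy / total × 100
= 180.4 / 237.5 × 100
= 76.0%


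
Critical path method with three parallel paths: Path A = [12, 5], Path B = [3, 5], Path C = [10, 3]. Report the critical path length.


Path A: 12 + 5 = 17
Path B: 3 + 5 = 8
Path C: 10 + 3 = 13
Critical path = longest = max(17, 8, 13)
= 17 (Path A)


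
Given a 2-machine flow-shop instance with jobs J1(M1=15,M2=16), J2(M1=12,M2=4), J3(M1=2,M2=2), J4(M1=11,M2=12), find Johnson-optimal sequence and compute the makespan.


Johnson's rule:
Group 1 (M1≤M2, sort by M1): ['J3', 'J4', 'J1']
Group 2 (M1>M2, sort desc M2): ['J2']
Sequence: J3 → J4 → J1 → J2
Makespan calculation:
  J3: M1 done=2, M2 done=4
  J4: M1 done=13, M2 done=25
  J1: M1 done=28, M2 done=44
  J2: M1 done=40, M2 done=48
= Sequence: J3 → J4 → J1 → J2, Makespan: 48


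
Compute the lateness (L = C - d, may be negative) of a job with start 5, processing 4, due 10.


Completion = 5 + 4 = 9
Lateness = C - d = 9 - 10
= -1


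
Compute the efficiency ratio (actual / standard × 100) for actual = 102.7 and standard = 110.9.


Efficiency = (actual / standard) × 100
= (102.7 / 110.9) × 100
= 92.6%


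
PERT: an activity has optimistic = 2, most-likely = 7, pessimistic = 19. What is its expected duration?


te = (o + 4m + p) / 6
= (2 + 4×7 + 19) / 6
= (2 + 28 + 19) / 6
= 49 / 6
= 8.17


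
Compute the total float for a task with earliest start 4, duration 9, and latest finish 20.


EF = ES + duration = 4 + 9 = 13
LS = LF - duration = 20 - 9 = 11
Total Float = LF - EF = 20 - 13
(or LS - ES = 11 - 4)
= 7


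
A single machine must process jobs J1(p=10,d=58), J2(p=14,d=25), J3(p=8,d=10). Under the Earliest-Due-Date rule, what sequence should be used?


EDD: sort by earliest due date
  J3: d=10, p=8
  J2: d=25, p=14
  J1: d=58, p=10
Order: J3 → J2 → J1


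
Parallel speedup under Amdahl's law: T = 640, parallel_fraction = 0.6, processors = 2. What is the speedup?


Amdahl's law: T_p = T × ((1-p) + p/N)
= 640 × ((1-0.6) + 0.6/2)
= 640 × (0.40 + 0.3000)
= 640 × 0.7000
= 448.00
Speedup = 640/448.00
= 1.43×


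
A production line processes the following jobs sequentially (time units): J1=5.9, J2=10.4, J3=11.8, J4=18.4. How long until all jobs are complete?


Sequential makespan: sum all processing times
= 5.9 + 10.4 + 11.8 + 18.4
= 46.5 time units


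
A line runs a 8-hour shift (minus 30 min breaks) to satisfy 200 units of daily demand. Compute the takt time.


Available = 8×60 - 30 = 450 min
Takt time = 450 / 200
= 2.25 min/unit


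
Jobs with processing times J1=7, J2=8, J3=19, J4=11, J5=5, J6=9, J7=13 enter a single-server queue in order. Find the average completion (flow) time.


Completion times:
  J1: completes at 7
  J2: completes at 15
  J3: completes at 34
  J4: completes at 45
  J5: completes at 50
  J6: completes at 59
  J7: completes at 72
Sum = 282
Average = 282/7
= 40.29


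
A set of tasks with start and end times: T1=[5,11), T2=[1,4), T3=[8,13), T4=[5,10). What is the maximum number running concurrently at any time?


Check each time point for overlaps:
  t=8: 3 tasks active (T1, T3, T4)
Max concurrent = 3


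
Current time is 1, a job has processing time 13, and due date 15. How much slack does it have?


Slack = due - current_time - processing
= 15 - 1 - 13
= 1


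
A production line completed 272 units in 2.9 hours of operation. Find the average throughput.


Throughput = units / time
= 272 / 2.9
= 93.8 units/hour


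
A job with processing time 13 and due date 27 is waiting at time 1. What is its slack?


Slack = due - current_time - processing
= 27 - 1 - 13
= 13


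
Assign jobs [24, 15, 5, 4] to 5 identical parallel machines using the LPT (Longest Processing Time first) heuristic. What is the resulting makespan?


Jobs (LPT sorted): [24, 15, 5, 4]
Machines: 5
  J=24 → Machine 1 (load: 0+24=24)
  J=15 → Machine 2 (load: 0+15=15)
  J=5 → Machine 3 (load: 0+5=5)
  J=4 → Machine 4 (load: 0+4=4)
Machine loads: [24, 15, 5, 4, 0]
Makespan = max = 24 time units


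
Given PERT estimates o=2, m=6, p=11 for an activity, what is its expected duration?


te = (o + 4m + p) / 6
= (2 + 4×6 + 11) / 6
= (2 + 24 + 11) / 6
= 37 / 6
= 6.17


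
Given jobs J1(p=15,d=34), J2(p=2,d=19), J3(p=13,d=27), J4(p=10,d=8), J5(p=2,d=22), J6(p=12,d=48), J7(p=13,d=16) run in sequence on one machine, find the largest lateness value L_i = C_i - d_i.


Lateness per job (L = C - d):
  J1: C=15, d=34, L=-19
  J2: C=17, d=19, L=-2
  J3: C=30, d=27, L=3
  J4: C=40, d=8, L=32
  J5: C=42, d=22, L=20
  J6: C=54, d=48, L=6
  J7: C=67, d=16, L=51
Lmax = max(-19, -2, 3, 32, 20, 6, 51)
= 51


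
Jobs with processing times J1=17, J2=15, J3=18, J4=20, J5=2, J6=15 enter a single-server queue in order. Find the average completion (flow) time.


Completion times:
  J1: completes at 17
  J2: completes at 32
  J3: completes at 50
  J4: completes at 70
  J5: completes at 72
  J6: completes at 87
Sum = 328
Average = 328/6
= 54.67


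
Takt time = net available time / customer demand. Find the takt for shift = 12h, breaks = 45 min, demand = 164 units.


Available = 12×60 - 45 = 675 min
Takt time = 675 / 164
= 4.12 min/unit


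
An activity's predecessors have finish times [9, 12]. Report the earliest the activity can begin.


ES = max of all predecessor completion times
Predecessors: [9, 12]
ES = max(9, 12)
= 12


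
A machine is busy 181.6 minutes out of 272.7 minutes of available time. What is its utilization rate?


Utilization = busy / total × 100
= 181.6 / 272.7 × 100
= 66.6%


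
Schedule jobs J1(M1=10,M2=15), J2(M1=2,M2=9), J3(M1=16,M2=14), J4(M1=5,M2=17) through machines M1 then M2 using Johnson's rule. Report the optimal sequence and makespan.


Johnson's rule:
Group 1 (M1≤M2, sort by M1): ['J2', 'J4', 'J1']
Group 2 (M1>M2, sort desc M2): ['J3']
Sequence: J2 → J4 → J1 → J3
Makespan calculation:
  J2: M1 done=2, M2 done=11
  J4: M1 done=7, M2 done=28
  J1: M1 done=17, M2 done=43
  J3: M1 done=33, M2 done=57
= Sequence: J2 → J4 → J1 → J3, Makespan: 57


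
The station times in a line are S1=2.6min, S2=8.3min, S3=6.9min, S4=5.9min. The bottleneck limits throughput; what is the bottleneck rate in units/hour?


Bottleneck = longest station time
Station times: [2.6, 8.3, 6.9, 5.9]
Max = 8.3 min
Rate = 60 / 8.3
= 7.23 units/hour (bottleneck: 8.3min)


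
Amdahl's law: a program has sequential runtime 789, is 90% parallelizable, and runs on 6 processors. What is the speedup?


Amdahl's law: T_p = T × ((1-p) + p/N)
= 789 × ((1-0.9) + 0.9/6)
= 789 × (0.10 + 0.1500)
= 789 × 0.2500
= 197.25
Speedup = 789/197.25
= 4.00×


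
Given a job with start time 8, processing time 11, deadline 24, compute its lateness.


Completion = 8 + 11 = 19
Lateness = C - d = 19 - 24
= -5


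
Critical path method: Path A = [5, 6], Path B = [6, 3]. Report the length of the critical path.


Path A: 5 + 6 = 11
Path B: 6 + 3 = 9
Critical path = longest = max(11, 9)
= 11 (Path A)


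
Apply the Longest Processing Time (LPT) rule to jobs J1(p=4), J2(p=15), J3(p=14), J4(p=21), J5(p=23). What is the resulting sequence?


LPT: sort by longest processing time first
  J5: p=23
  J4: p=21
  J2: p=15
  J3: p=14
  J1: p=4
Order: J5 → J4 → J2 → J3 → J1


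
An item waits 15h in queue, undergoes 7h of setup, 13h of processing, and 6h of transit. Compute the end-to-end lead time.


Lead time = queue + setup + processing + transit
= 15 + 7 + 13 + 6
= 41 hours


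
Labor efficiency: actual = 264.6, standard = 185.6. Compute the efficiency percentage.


Efficiency = (actual / standard) × 100
= (264.6 / 185.6) × 100
= 142.6%


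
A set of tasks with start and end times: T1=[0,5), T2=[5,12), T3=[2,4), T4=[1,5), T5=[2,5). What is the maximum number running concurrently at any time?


Check each time point for overlaps:
  t=2: 4 tasks active (T1, T3, T4, T5)
Max concurrent = 4


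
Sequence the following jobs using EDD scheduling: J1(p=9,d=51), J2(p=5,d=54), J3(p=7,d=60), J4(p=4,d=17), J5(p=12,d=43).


EDD: sort by earliest due date
  J4: d=17, p=4
  J5: d=43, p=12
  J1: d=51, p=9
  J2: d=54, p=5
  J3: d=60, p=7
Order: J4 → J5 → J1 → J2 → J3


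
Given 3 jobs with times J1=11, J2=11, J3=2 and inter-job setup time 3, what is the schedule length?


Makespan = Σ processing + (n-1) × setup
= (11 + 11 + 2) + (3-1)×3
= 24 + 6
= 30 time units


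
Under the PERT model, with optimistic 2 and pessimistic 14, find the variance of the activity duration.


σ² = ((p - o) / 6)² = (p - o)² / 36
= (14 - 2)² / 36
= 12² / 36
= 144 / 36
= 4.0000


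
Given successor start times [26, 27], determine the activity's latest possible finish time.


LF = min of all successor start times
Successors start at: [26, 27]
LF = min(26, 27)
= 26


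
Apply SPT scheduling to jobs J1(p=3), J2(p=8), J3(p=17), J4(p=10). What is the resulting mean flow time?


SPT order: J1 → J2 → J4 → J3
Completion times:
  J1: C=3
  J2: C=11
  J4: C=21
  J3: C=38
Sum = 73, n = 4
Mean flow = 73/4
= 18.25


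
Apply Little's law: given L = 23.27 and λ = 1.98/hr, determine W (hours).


Little's law: L = λW → W = L / λ
= 23.27 / 1.98
= 11.75 hours


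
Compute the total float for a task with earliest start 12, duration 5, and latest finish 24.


EF = ES + duration = 12 + 5 = 17
LS = LF - duration = 24 - 5 = 19
Total Float = LF - EF = 24 - 17
(or LS - ES = 19 - 12)
= 7


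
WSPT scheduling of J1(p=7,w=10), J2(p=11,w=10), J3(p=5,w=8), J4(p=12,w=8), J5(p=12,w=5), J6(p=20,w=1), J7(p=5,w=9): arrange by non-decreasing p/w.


WSPT (Smith's rule): sort by p/w ascending
  J7: p/w = 5/9 = 0.556
  J3: p/w = 5/8 = 0.625
  J1: p/w = 7/10 = 0.700
  J2: p/w = 11/10 = 1.100
  J4: p/w = 12/8 = 1.500
  J5: p/w = 12/5 = 2.400
  J6: p/w = 20/1 = 20.000
Order: J7 → J3 → J1 → J2 → J4 → J5 → J6


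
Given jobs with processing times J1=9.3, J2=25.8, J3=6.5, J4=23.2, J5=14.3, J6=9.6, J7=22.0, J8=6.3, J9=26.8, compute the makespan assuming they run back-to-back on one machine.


Sequential makespan: sum all processing times
= 9.3 + 25.8 + 6.5 + 23.2 + 14.3 + 9.6 + 22.0 + 6.3 + 26.8
= 143.8 time units


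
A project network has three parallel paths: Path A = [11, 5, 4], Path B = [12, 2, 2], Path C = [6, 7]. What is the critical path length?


Path A: 11 + 5 + 4 = 20
Path B: 12 + 2 + 2 = 16
Path C: 6 + 7 = 13
Critical path = longest = max(20, 16, 13)
= 20 (Path A)


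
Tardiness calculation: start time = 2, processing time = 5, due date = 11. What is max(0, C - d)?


Completion = start + processing = 2 + 5 = 7
Tardiness = max(0, C - d) = max(0, 7 - 11)
= max(0, -4)
= 0


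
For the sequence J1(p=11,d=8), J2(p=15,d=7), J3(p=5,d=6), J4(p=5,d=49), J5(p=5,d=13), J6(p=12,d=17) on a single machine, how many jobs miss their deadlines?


Completion vs due date:
  J1: C=11, d=8 → TARDY
  J2: C=26, d=7 → TARDY
  J3: C=31, d=6 → TARDY
  J4: C=36, d=49 → on time
  J5: C=41, d=13 → TARDY
  J6: C=53, d=17 → TARDY
Tardy jobs: J1, J2, J3, J5, J6
Count = 5


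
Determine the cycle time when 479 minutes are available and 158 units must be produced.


Cycle time = available time / demand
= 479 / 158
= 3.03 min/unit


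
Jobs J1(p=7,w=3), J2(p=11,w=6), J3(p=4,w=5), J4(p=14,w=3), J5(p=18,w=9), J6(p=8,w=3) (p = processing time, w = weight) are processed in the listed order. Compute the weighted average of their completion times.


Completion times:
  J1: C=7, w×C=3×7=21
  J2: C=18, w×C=6×18=108
  J3: C=22, w×C=5×22=110
  J4: C=36, w×C=3×36=108
  J5: C=54, w×C=9×54=486
  J6: C=62, w×C=3×62=186
Sum w×C = 1019
Sum w = 29
Weighted avg = 1019/29
= 35.14


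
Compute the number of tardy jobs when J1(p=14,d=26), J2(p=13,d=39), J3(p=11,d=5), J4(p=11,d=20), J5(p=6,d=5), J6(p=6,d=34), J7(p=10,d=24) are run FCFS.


Completion vs due date:
  J1: C=14, d=26 → on time
  J2: C=27, d=39 → on time
  J3: C=38, d=5 → TARDY
  J4: C=49, d=20 → TARDY
  J5: C=55, d=5 → TARDY
  J6: C=61, d=34 → TARDY
  J7: C=71, d=24 → TARDY
Tardy jobs: J3, J4, J5, J6, J7
Count = 5


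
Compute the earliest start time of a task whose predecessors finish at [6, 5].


ES = max of all predecessor completion times
Predecessors: [6, 5]
ES = max(6, 5)
= 6


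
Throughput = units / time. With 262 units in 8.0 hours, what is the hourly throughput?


Throughput = units / time
= 262 / 8.0
= 32.8 units/hour


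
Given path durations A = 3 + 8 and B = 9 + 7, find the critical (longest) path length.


Path A: 3 + 8 = 11
Path B: 9 + 7 = 16
Critical path = longest = max(11, 16)
= 16 (Path B)


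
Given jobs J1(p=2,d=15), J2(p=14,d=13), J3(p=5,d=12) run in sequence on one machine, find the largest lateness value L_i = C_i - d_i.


Lateness per job (L = C - d):
  J1: C=2, d=15, L=-13
  J2: C=16, d=13, L=3
  J3: C=21, d=12, L=9
Lmax = max(-13, 3, 9)
= 9


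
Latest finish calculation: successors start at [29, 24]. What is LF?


LF = min of all successor start times
Successors start at: [29, 24]
LF = min(29, 24)
= 24


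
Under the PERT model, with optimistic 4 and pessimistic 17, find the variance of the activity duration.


σ² = ((p - o) / 6)² = (p - o)² / 36
= (17 - 4)² / 36
= 13² / 36
= 169 / 36
= 4.6944


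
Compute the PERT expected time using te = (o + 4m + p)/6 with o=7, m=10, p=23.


te = (o + 4m + p) / 6
= (7 + 4×10 + 23) / 6
= (7 + 40 + 23) / 6
= 70 / 6
= 11.67


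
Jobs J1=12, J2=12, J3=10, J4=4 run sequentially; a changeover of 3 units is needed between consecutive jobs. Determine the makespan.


Makespan = Σ processing + (n-1) × setup
= (12 + 12 + 10 + 4) + (4-1)×3
= 38 + 9
= 47 time units


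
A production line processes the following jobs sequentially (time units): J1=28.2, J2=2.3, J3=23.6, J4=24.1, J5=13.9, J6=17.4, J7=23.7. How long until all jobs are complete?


Sequential makespan: sum all processing times
= 28.2 + 2.3 + 23.6 + 24.1 + 13.9 + 17.4 + 23.7
= 133.2 time units


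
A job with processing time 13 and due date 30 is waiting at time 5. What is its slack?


Slack = due - current_time - processing
= 30 - 5 - 13
= 12


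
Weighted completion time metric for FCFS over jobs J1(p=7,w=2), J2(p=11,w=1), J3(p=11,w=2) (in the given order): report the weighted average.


Completion times:
  J1: C=7, w×C=2×7=14
  J2: C=18, w×C=1×18=18
  J3: C=29, w×C=2×29=58
Sum w×C = 90
Sum w = 5
Weighted avg = 90/5
= 18.00


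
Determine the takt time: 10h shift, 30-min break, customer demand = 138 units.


Available = 10×60 - 30 = 570 min
Takt time = 570 / 138
= 4.13 min/unit


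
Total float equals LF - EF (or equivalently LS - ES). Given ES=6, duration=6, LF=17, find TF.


EF = ES + duration = 6 + 6 = 12
LS = LF - duration = 17 - 6 = 11
Total Float = LF - EF = 17 - 12
(or LS - ES = 11 - 6)
= 5


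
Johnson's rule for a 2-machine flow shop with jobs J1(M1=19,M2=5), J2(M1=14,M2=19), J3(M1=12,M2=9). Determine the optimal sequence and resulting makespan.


Johnson's rule:
Group 1 (M1≤M2, sort by M1): ['J2']
Group 2 (M1>M2, sort desc M2): ['J3', 'J1']
Sequence: J2 → J3 → J1
Makespan calculation:
  J2: M1 done=14, M2 done=33
  J3: M1 done=26, M2 done=42
  J1: M1 done=45, M2 done=50
= Sequence: J2 → J3 → J1, Makespan: 50


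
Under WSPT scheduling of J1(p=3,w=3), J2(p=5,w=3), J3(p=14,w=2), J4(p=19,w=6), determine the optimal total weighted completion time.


WSPT order (by p/w): J1 → J2 → J4 → J3
  J1: C=3, w·C=3×3=9
  J2: C=8, w·C=3×8=24
  J4: C=27, w·C=6×27=162
  J3: C=41, w·C=2×41=82
Σ w·C = 277
= 277


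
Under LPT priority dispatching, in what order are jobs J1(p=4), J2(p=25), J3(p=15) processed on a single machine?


LPT: sort by longest processing time first
  J2: p=25
  J3: p=15
  J1: p=4
Order: J2 → J3 → J1
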